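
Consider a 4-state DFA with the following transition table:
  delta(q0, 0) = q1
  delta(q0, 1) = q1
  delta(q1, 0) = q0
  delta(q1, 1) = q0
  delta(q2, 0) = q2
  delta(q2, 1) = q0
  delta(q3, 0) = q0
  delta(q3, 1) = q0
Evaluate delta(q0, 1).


Looking up transition function:
delta(q0, 1) in the table
Row: q0, Column: 1
Result: q1

q1


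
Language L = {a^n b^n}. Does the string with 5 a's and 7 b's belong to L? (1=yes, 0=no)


Language requires equal numbers of a's and b's
PDA pushes for each 'a', pops for each 'b'
Number of a's = 5
Number of b's = 7
5 != 7 -> Reject

0


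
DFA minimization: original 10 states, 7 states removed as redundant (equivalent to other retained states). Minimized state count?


Original DFA: 10 states
Redundant states removed: 7
Minimized states = original - removed
= 10 - 7
= 3

3


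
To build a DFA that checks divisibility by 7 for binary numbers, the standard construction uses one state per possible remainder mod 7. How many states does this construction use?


Divisibility by 7 is tracked via the remainder mod 7: 0, 1, ..., 6
The construction assigns one state to each remainder
Number of remainders = 7

7


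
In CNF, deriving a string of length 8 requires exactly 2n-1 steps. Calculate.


Chomsky Normal Form derivation:
String length n = 8
Each step either:
  - Splits a nonterminal into two (n-1 such steps)
  - Converts a nonterminal to terminal (n such steps)
Total = (n-1) + n = 2n - 1
= 2(8) - 1
= 16 - 1
= 15

15


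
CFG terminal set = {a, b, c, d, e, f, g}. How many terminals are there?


Terminal symbols: a, b, c, d, e, f, g
Counting each: a (#1), b (#2), c (#3), d (#4), e (#5), f (#6), g (#7)
Total = 7

7


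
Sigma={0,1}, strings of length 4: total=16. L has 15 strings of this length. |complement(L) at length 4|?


Alphabet: {0,1}
String length: 4
Total strings of length 4 = 2^4 = 16
Strings in L = 15
Complement = total - |L|
= 16 - 15
= 1

1


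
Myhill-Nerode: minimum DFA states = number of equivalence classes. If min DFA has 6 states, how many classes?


Myhill-Nerode theorem:
Number of equivalence classes = number of states in minimal DFA
Minimal DFA states = 6
Therefore equivalence classes = 6

6


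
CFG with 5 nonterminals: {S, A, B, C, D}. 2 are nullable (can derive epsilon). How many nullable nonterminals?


Nonterminals: {S, A, B, C, D}
A nonterminal is nullable if it can derive epsilon
Counting nullable nonterminals: 2
Total nullable = 2

2


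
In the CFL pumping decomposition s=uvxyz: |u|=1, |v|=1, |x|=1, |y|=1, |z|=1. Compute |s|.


|s| = |u| + |v| + |x| + |y| + |z|
= 1 + 1 + 1 + 1 + 1
= 2 + 1 + 2
= 3 + 2
= 5

5


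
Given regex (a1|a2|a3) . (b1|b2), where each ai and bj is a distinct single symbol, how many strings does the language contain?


First group: 3 alternatives
Second group: 2 alternatives
Concatenation: each choice from group 1 pairs with each from group 2
Total = 3 x 2 = 6

6


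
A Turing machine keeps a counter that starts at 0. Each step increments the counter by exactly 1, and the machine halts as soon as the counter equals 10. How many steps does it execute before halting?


Counter starts at 0. Counting sequence:
  Step 1: counter = 1
  Step 2: counter = 2
  Step 3: counter = 3
  Step 4: counter = 4
  Step 5: counter = 5
  Step 6: counter = 6
  ...
  Step 10: counter = 10
Counter reached 10 -> halt
Total steps = 10

10


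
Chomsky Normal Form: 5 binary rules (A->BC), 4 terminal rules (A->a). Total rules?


CNF allows two rule forms:
  A -> BC (binary): 5 rules
  A -> a (terminal): 4 rules
Total = 5 + 4 = 9

9


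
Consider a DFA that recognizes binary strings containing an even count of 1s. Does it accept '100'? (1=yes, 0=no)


DFA has 2 states: q_even (start, accept=yes) and q_odd
Processing string '100' character by character:
  Position 0: read '1', 1-count=1 -> q_odd
  Position 1: read '0', 1-count=1 -> q_odd (no change)
  Position 2: read '0', 1-count=1 -> q_odd (no change)
Final state: q_odd, total 1s = 1 (odd); the DFA requires an even count -> reject

0


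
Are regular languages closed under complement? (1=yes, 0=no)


Regular languages are closed under:
- Union (DFA product construction)
- Intersection (DFA product construction)
- Complement (swap accept/reject states)
- Concatenation (NFA construction)
- Kleene star (NFA construction)
complement is in this list
Therefore: closed

1


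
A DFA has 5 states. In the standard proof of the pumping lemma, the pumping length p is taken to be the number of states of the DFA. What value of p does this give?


Pumping lemma for regular languages (standard proof):
Take p = |Q|, the number of DFA states.
Any string of length >= |Q| passes through |Q|+1 states while reading its first |Q| symbols,
so by pigeonhole some state repeats, giving the loop that can be pumped.
Here |Q| = 5
Therefore the proof uses p = 5

5


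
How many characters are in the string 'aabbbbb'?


String: 'aabbbbb'
Counting characters:
  'a' appears 2 time(s)
  'b' appears 5 time(s)
Total length = 2 + 5 = 7

7


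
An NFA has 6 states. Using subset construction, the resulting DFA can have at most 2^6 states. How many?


NFA has 6 states
Subset construction: each DFA state = subset of NFA states
Maximum subsets = 2^6
2^6 = 64

64


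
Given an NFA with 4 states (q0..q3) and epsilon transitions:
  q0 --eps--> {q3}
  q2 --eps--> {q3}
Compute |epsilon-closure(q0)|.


Starting from q0
Initialize closure = {q0}
Follow epsilon from q0 -> add q3
Final closure: {q0, q3}
Size = 2

2


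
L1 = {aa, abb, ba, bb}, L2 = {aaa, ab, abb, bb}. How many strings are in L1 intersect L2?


L1 = {aa, abb, ba, bb}
L2 = {aaa, ab, abb, bb}
Checking each string in L1 against L2:
  'aa': in L2? No
  'abb': in L2? Yes
  'ba': in L2? No
  'bb': in L2? Yes
Intersection = {abb, bb}
|L1 ∩ L2| = 2

2


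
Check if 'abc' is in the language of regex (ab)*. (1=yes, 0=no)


Pattern: (ab)*
String: 'abc'
Pattern requires: zero or more repetitions of 'ab'
Length 3 is odd -> cannot be (ab)* -> no match
Result: 0

0


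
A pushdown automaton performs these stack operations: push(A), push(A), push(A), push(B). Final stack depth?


Tracing stack operations:
  push(A) -> stack = [A], depth=1
  push(A) -> stack = [A,A], depth=2
  push(A) -> stack = [A,A,A], depth=3
  push(B) -> stack = [A,A,A,B], depth=4
Final depth = 4

4


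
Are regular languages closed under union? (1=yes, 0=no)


Regular languages are closed under all standard operations:
- Union: Yes (product construction)
- Intersection: Yes (product construction)
- Complement: Yes (swap accept/reject)
- Concatenation: Yes (NFA construction)
Operation: union -> Closed

1


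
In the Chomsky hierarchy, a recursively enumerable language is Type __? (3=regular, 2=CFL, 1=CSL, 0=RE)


Chomsky hierarchy levels:
  Type 3: Regular (DFA/NFA/regex)
  Type 2: Context-free (PDA)
  Type 1: Context-sensitive
  Type 0: Recursively enumerable (TM)
'recursively enumerable' corresponds to Type 0

0


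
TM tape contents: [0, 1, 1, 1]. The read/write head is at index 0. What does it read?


Tape: [0, 1, 1, 1]
Positions: 0 1 2 3
Values:    0 1 1 1
Head at position 0
tape[0] = 0

0


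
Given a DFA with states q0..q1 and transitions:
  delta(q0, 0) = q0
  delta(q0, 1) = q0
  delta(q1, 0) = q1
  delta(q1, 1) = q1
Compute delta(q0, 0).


Looking up transition function:
delta(q0, 0) in the table
Row: q0, Column: 0
Result: q0

q0


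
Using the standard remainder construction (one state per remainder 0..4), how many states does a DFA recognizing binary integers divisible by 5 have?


Divisibility by 5 is tracked via the remainder mod 5: 0, 1, ..., 4
The construction assigns one state to each remainder
Number of remainders = 5

5


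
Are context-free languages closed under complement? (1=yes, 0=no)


CFL closure properties:
  Closed under: union, concatenation, Kleene star
  NOT closed under: intersection, complement
Operation 'complement' is in not-closed list -> No (not closed)

0


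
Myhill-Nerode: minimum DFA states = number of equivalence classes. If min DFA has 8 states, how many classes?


Myhill-Nerode theorem:
Number of equivalence classes = number of states in minimal DFA
Minimal DFA states = 8
Therefore equivalence classes = 8

8


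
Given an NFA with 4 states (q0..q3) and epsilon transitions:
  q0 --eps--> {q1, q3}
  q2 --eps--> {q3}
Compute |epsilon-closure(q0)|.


Starting from q0
Initialize closure = {q0}
Follow epsilon from q0 -> add q1
Follow epsilon from q0 -> add q3
Final closure: {q0, q1, q3}
Size = 3

3


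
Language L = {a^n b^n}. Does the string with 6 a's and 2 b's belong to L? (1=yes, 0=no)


Language requires equal numbers of a's and b's
PDA pushes for each 'a', pops for each 'b'
Number of a's = 6
Number of b's = 2
6 != 2 -> Reject

0


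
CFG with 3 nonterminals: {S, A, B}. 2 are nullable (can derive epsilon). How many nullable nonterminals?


Nonterminals: {S, A, B}
A nonterminal is nullable if it can derive epsilon
Counting nullable nonterminals: 2
Total nullable = 2

2


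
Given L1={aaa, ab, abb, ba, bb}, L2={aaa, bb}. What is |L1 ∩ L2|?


L1 = {aaa, ab, abb, ba, bb}
L2 = {aaa, bb}
Checking each string in L1 against L2:
  'aaa': in L2? Yes
  'ab': in L2? No
  'abb': in L2? No
  'ba': in L2? No
  'bb': in L2? Yes
Intersection = {aaa, bb}
|L1 ∩ L2| = 2

2


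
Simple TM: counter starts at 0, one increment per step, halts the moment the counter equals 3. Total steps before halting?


Counter starts at 0. Counting sequence:
  Step 1: counter = 1
  Step 2: counter = 2
  Step 3: counter = 3
Counter reached 3 -> halt
Total steps = 3

3


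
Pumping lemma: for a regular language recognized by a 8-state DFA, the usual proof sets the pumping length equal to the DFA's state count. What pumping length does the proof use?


Pumping lemma for regular languages (standard proof):
Take p = |Q|, the number of DFA states.
Any string of length >= |Q| passes through |Q|+1 states while reading its first |Q| symbols,
so by pigeonhole some state repeats, giving the loop that can be pumped.
Here |Q| = 8
Therefore the proof uses p = 8

8


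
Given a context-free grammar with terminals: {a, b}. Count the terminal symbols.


Terminal symbols: a, b
Counting each: a (#1), b (#2)
Total = 2

2


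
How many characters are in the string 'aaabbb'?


String: 'aaabbb'
Counting characters:
  'a' appears 3 time(s)
  'b' appears 3 time(s)
Total length = 3 + 3 = 6

6


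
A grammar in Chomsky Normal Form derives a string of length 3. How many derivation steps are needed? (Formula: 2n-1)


Chomsky Normal Form derivation:
String length n = 3
Each step either:
  - Splits a nonterminal into two (n-1 such steps)
  - Converts a nonterminal to terminal (n such steps)
Total = (n-1) + n = 2n - 1
= 2(3) - 1
= 6 - 1
= 5

5


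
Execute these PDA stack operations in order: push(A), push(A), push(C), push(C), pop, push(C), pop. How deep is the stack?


Tracing stack operations:
  push(A) -> stack = [A], depth=1
  push(A) -> stack = [A,A], depth=2
  push(C) -> stack = [A,A,C], depth=3
  push(C) -> stack = [A,A,C,C], depth=4
  pop -> removed C, stack = [A,A,C], depth=3
  push(C) -> stack = [A,A,C,C], depth=4
  pop -> removed C, stack = [A,A,C], depth=3
Final depth = 3

3


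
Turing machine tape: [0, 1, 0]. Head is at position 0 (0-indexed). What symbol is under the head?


Tape: [0, 1, 0]
Positions: 0 1 2
Values:    0 1 0
Head at position 0
tape[0] = 0

0


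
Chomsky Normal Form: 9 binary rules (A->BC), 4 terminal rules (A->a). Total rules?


CNF allows two rule forms:
  A -> BC (binary): 9 rules
  A -> a (terminal): 4 rules
Total = 9 + 4 = 13

13


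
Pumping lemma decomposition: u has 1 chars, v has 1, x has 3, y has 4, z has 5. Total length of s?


|s| = |u| + |v| + |x| + |y| + |z|
= 1 + 1 + 3 + 4 + 5
= 2 + 3 + 9
= 5 + 9
= 14

14


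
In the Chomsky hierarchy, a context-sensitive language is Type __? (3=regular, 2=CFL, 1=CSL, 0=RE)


Chomsky hierarchy levels:
  Type 3: Regular (DFA/NFA/regex)
  Type 2: Context-free (PDA)
  Type 1: Context-sensitive
  Type 0: Recursively enumerable (TM)
'context-sensitive' corresponds to Type 1

1


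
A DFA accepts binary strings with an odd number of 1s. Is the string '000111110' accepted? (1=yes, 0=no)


DFA has 2 states: q_even (start, accept=no) and q_odd
Processing string '000111110' character by character:
  Position 0: read '0', 1-count=0 -> q_even (no change)
  Position 1: read '0', 1-count=0 -> q_even (no change)
  Position 2: read '0', 1-count=0 -> q_even (no change)
  Position 3: read '1', 1-count=1 -> q_odd
  Position 4: read '1', 1-count=2 -> q_even
  Position 5: read '1', 1-count=3 -> q_odd
  Position 6: read '1', 1-count=4 -> q_even
  Position 7: read '1', 1-count=5 -> q_odd
  Position 8: read '0', 1-count=5 -> q_odd (no change)
Final state: q_odd, total 1s = 5 (odd); the DFA requires an odd count -> accept

1


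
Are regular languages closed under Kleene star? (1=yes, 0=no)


Regular languages are closed under:
- Union (DFA product construction)
- Intersection (DFA product construction)
- Complement (swap accept/reject states)
- Concatenation (NFA construction)
- Kleene star (NFA construction)
Kleene star is in this list
Therefore: closed

1


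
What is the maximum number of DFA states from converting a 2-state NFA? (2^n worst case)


NFA has 2 states
Subset construction: each DFA state = subset of NFA states
Maximum subsets = 2^2
2^2 = 4

4


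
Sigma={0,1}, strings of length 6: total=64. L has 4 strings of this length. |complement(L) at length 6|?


Alphabet: {0,1}
String length: 6
Total strings of length 6 = 2^6 = 64
Strings in L = 4
Complement = total - |L|
= 64 - 4
= 60

60


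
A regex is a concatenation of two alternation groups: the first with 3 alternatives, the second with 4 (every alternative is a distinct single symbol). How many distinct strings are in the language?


First group: 3 alternatives
Second group: 4 alternatives
Concatenation: each choice from group 1 pairs with each from group 2
Total = 3 x 4 = 12

12


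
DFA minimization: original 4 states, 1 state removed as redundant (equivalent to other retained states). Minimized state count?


Original DFA: 4 states
Redundant states removed: 1
Minimized states = original - removed
= 4 - 1
= 3

3


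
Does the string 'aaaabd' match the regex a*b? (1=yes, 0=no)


Pattern: a*b
String: 'aaaabd'
Pattern requires: zero or more 'a's followed by exactly one 'b'
Found 4 leading 'a's
Remaining: 'bd'
Remaining is not 'b' -> no match
Result: 0

0


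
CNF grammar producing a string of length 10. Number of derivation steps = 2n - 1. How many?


Chomsky Normal Form derivation:
String length n = 10
Each step either:
  - Splits a nonterminal into two (n-1 such steps)
  - Converts a nonterminal to terminal (n such steps)
Total = (n-1) + n = 2n - 1
= 2(10) - 1
= 20 - 1
= 19

19


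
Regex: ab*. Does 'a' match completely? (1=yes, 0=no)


Pattern: ab*
String: 'a'
Pattern requires: exactly one 'a' followed by zero or more 'b's
First char is 'a' -> OK
Rest '': all b's? Yes
Result: 1

1


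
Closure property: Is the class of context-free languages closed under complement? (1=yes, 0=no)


CFL closure properties:
  Closed under: union, concatenation, Kleene star
  NOT closed under: intersection, complement
Operation 'complement' is in not-closed list -> No (not closed)

0


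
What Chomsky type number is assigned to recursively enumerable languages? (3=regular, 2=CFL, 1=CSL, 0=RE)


Chomsky hierarchy levels:
  Type 3: Regular (DFA/NFA/regex)
  Type 2: Context-free (PDA)
  Type 1: Context-sensitive
  Type 0: Recursively enumerable (TM)
'recursively enumerable' corresponds to Type 0

0


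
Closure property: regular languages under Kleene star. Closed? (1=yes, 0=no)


Regular languages are closed under:
- Union (DFA product construction)
- Intersection (DFA product construction)
- Complement (swap accept/reject states)
- Concatenation (NFA construction)
- Kleene star (NFA construction)
Kleene star is in this list
Therefore: closed

1


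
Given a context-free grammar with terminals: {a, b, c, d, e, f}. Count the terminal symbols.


Terminal symbols: a, b, c, d, e, f
Counting each: a (#1), b (#2), c (#3), d (#4), e (#5), f (#6)
Total = 6

6


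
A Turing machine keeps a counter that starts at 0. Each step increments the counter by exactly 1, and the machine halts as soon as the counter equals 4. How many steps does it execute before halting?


Counter starts at 0. Counting sequence:
  Step 1: counter = 1
  Step 2: counter = 2
  Step 3: counter = 3
  Step 4: counter = 4
Counter reached 4 -> halt
Total steps = 4

4


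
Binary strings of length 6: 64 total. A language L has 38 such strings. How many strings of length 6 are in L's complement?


Alphabet: {0,1}
String length: 6
Total strings of length 6 = 2^6 = 64
Strings in L = 38
Complement = total - |L|
= 64 - 38
= 26

26


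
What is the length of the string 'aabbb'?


String: 'aabbb'
Counting characters:
  'a' appears 2 time(s)
  'b' appears 3 time(s)
Total length = 2 + 3 = 5

5


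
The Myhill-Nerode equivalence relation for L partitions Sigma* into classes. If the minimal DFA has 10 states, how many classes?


Myhill-Nerode theorem:
Number of equivalence classes = number of states in minimal DFA
Minimal DFA states = 10
Therefore equivalence classes = 10

10


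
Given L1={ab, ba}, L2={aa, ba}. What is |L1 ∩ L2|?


L1 = {ab, ba}
L2 = {aa, ba}
Checking each string in L1 against L2:
  'ab': in L2? No
  'ba': in L2? Yes
Intersection = {ba}
|L1 ∩ L2| = 1

1


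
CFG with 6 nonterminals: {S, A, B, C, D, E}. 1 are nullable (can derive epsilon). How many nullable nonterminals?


Nonterminals: {S, A, B, C, D, E}
A nonterminal is nullable if it can derive epsilon
Counting nullable nonterminals: 1
Total nullable = 1

1


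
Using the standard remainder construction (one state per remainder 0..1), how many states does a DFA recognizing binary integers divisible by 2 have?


Divisibility by 2 is tracked via the remainder mod 2: 0, 1, ..., 1
The construction assigns one state to each remainder
Number of remainders = 2

2


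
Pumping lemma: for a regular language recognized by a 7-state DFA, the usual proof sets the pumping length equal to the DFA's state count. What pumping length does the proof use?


Pumping lemma for regular languages (standard proof):
Take p = |Q|, the number of DFA states.
Any string of length >= |Q| passes through |Q|+1 states while reading its first |Q| symbols,
so by pigeonhole some state repeats, giving the loop that can be pumped.
Here |Q| = 7
Therefore the proof uses p = 7

7


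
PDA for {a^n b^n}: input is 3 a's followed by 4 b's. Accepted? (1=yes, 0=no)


Language requires equal numbers of a's and b's
PDA pushes for each 'a', pops for each 'b'
Number of a's = 3
Number of b's = 4
3 != 4 -> Reject

0


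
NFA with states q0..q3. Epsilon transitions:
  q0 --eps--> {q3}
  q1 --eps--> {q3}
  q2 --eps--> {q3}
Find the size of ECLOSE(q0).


Starting from q0
Initialize closure = {q0}
Follow epsilon from q0 -> add q3
Final closure: {q0, q3}
Size = 2

2


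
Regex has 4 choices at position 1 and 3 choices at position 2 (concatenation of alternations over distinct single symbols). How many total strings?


First group: 4 alternatives
Second group: 3 alternatives
Concatenation: each choice from group 1 pairs with each from group 2
Total = 4 x 3 = 12

12


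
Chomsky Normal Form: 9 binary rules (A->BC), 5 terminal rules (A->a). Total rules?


CNF allows two rule forms:
  A -> BC (binary): 9 rules
  A -> a (terminal): 5 rules
Total = 9 + 5 = 14

14


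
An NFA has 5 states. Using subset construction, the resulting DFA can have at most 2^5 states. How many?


NFA has 5 states
Subset construction: each DFA state = subset of NFA states
Maximum subsets = 2^5
2^5 = 32

32


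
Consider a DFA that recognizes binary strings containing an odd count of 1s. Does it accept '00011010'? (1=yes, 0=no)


DFA has 2 states: q_even (start, accept=no) and q_odd
Processing string '00011010' character by character:
  Position 0: read '0', 1-count=0 -> q_even (no change)
  Position 1: read '0', 1-count=0 -> q_even (no change)
  Position 2: read '0', 1-count=0 -> q_even (no change)
  Position 3: read '1', 1-count=1 -> q_odd
  Position 4: read '1', 1-count=2 -> q_even
  Position 5: read '0', 1-count=2 -> q_even (no change)
  Position 6: read '1', 1-count=3 -> q_odd
  Position 7: read '0', 1-count=3 -> q_odd (no change)
Final state: q_odd, total 1s = 3 (odd); the DFA requires an odd count -> accept

1


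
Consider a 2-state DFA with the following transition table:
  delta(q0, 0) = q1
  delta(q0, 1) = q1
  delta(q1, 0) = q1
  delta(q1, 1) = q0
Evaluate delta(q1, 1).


Looking up transition function:
delta(q1, 1) in the table
Row: q1, Column: 1
Result: q0

q0


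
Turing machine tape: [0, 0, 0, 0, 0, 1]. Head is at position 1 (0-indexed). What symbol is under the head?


Tape: [0, 0, 0, 0, 0, 1]
Positions: 0 1 2 3 4 5
Values:    0 0 0 0 0 1
Head at position 1
tape[1] = 0

0


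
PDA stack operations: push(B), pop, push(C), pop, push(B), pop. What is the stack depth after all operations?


Tracing stack operations:
  push(B) -> stack = [B], depth=1
  pop -> removed B, stack = [], depth=0
  push(C) -> stack = [C], depth=1
  pop -> removed C, stack = [], depth=0
  push(B) -> stack = [B], depth=1
  pop -> removed B, stack = [], depth=0
Final depth = 0

0


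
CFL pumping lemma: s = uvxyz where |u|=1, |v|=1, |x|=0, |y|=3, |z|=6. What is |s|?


|s| = |u| + |v| + |x| + |y| + |z|
= 1 + 1 + 0 + 3 + 6
= 2 + 0 + 9
= 2 + 9
= 11

11


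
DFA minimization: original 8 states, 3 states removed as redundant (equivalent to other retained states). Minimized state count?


Original DFA: 8 states
Redundant states removed: 3
Minimized states = original - removed
= 8 - 3
= 5

5


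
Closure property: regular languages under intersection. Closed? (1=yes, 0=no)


Regular languages are closed under:
- Union (DFA product construction)
- Intersection (DFA product construction)
- Complement (swap accept/reject states)
- Concatenation (NFA construction)
- Kleene star (NFA construction)
intersection is in this list
Therefore: closed

1


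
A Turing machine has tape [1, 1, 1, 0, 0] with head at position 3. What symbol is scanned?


Tape: [1, 1, 1, 0, 0]
Positions: 0 1 2 3 4
Values:    1 1 1 0 0
Head at position 3
tape[3] = 0

0


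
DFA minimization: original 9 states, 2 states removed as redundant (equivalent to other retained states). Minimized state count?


Original DFA: 9 states
Redundant states removed: 2
Minimized states = original - removed
= 9 - 2
= 7

7


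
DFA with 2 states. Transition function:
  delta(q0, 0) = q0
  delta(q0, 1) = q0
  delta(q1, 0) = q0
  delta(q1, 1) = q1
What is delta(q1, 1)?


Looking up transition function:
delta(q1, 1) in the table
Row: q1, Column: 1
Result: q1

q1


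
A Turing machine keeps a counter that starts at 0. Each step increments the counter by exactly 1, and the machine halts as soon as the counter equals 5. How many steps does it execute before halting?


Counter starts at 0. Counting sequence:
  Step 1: counter = 1
  Step 2: counter = 2
  Step 3: counter = 3
  Step 4: counter = 4
  Step 5: counter = 5
Counter reached 5 -> halt
Total steps = 5

5


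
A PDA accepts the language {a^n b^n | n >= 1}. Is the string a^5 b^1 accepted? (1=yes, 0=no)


Language requires equal numbers of a's and b's
PDA pushes for each 'a', pops for each 'b'
Number of a's = 5
Number of b's = 1
5 != 1 -> Reject

0


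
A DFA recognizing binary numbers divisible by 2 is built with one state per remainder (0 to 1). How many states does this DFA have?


Divisibility by 2 is tracked via the remainder mod 2: 0, 1, ..., 1
The construction assigns one state to each remainder
Number of remainders = 2

2


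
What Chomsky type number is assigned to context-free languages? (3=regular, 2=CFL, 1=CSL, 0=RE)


Chomsky hierarchy levels:
  Type 3: Regular (DFA/NFA/regex)
  Type 2: Context-free (PDA)
  Type 1: Context-sensitive
  Type 0: Recursively enumerable (TM)
'context-free' corresponds to Type 2

2


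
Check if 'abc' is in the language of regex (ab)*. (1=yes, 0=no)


Pattern: (ab)*
String: 'abc'
Pattern requires: zero or more repetitions of 'ab'
Length 3 is odd -> cannot be (ab)* -> no match
Result: 0

0


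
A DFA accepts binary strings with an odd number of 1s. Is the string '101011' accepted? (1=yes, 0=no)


DFA has 2 states: q_even (start, accept=no) and q_odd
Processing string '101011' character by character:
  Position 0: read '1', 1-count=1 -> q_odd
  Position 1: read '0', 1-count=1 -> q_odd (no change)
  Position 2: read '1', 1-count=2 -> q_even
  Position 3: read '0', 1-count=2 -> q_even (no change)
  Position 4: read '1', 1-count=3 -> q_odd
  Position 5: read '1', 1-count=4 -> q_even
Final state: q_even, total 1s = 4 (even); the DFA requires an odd count -> reject

0


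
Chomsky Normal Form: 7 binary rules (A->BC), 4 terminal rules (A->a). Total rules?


CNF allows two rule forms:
  A -> BC (binary): 7 rules
  A -> a (terminal): 4 rules
Total = 7 + 4 = 11

11


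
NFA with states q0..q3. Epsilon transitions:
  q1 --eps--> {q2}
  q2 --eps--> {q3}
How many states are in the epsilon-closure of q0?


Starting from q0
Initialize closure = {q0}
q0 has no outgoing epsilon transitions -> nothing to add
Final closure: {q0}
Size = 1

1


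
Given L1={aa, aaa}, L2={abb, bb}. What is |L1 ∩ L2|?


L1 = {aa, aaa}
L2 = {abb, bb}
Checking each string in L1 against L2:
  'aa': in L2? No
  'aaa': in L2? No
Intersection = {}
|L1 ∩ L2| = 0

0


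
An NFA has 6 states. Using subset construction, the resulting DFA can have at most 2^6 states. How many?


NFA has 6 states
Subset construction: each DFA state = subset of NFA states
Maximum subsets = 2^6
2^6 = 64

64


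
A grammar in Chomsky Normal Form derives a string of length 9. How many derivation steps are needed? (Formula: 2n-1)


Chomsky Normal Form derivation:
String length n = 9
Each step either:
  - Splits a nonterminal into two (n-1 such steps)
  - Converts a nonterminal to terminal (n such steps)
Total = (n-1) + n = 2n - 1
= 2(9) - 1
= 18 - 1
= 17

17


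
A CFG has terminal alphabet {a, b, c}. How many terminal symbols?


Terminal symbols: a, b, c
Counting each: a (#1), b (#2), c (#3)
Total = 3

3


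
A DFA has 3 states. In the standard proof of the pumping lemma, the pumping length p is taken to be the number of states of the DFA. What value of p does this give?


Pumping lemma for regular languages (standard proof):
Take p = |Q|, the number of DFA states.
Any string of length >= |Q| passes through |Q|+1 states while reading its first |Q| symbols,
so by pigeonhole some state repeats, giving the loop that can be pumped.
Here |Q| = 3
Therefore the proof uses p = 3

3


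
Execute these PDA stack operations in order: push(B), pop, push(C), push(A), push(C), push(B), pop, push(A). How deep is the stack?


Tracing stack operations:
  push(B) -> stack = [B], depth=1
  pop -> removed B, stack = [], depth=0
  push(C) -> stack = [C], depth=1
  push(A) -> stack = [C,A], depth=2
  push(C) -> stack = [C,A,C], depth=3
  push(B) -> stack = [C,A,C,B], depth=4
  pop -> removed B, stack = [C,A,C], depth=3
  push(A) -> stack = [C,A,C,A], depth=4
Final depth = 4

4


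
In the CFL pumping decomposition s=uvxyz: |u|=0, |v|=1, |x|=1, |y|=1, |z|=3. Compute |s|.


|s| = |u| + |v| + |x| + |y| + |z|
= 0 + 1 + 1 + 1 + 3
= 1 + 1 + 4
= 2 + 4
= 6

6


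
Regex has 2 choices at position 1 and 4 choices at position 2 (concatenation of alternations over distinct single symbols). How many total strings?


First group: 2 alternatives
Second group: 4 alternatives
Concatenation: each choice from group 1 pairs with each from group 2
Total = 2 x 4 = 8

8


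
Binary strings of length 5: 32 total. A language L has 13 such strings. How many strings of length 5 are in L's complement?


Alphabet: {0,1}
String length: 5
Total strings of length 5 = 2^5 = 32
Strings in L = 13
Complement = total - |L|
= 32 - 13
= 19

19


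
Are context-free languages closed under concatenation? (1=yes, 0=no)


CFL closure properties:
  Closed under: union, concatenation, Kleene star
  NOT closed under: intersection, complement
Operation 'concatenation' is in closed list -> Yes (closed)

1


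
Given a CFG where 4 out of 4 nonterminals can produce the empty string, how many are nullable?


Nonterminals: {S, A, B, C}
A nonterminal is nullable if it can derive epsilon
Counting nullable nonterminals: 4
Total nullable = 4

4


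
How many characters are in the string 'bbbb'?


String: 'bbbb'
Counting characters:
  'b' appears 4 time(s)
Total length = 0 + 4 = 4

4


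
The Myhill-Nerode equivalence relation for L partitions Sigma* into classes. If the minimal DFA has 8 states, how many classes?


Myhill-Nerode theorem:
Number of equivalence classes = number of states in minimal DFA
Minimal DFA states = 8
Therefore equivalence classes = 8

8


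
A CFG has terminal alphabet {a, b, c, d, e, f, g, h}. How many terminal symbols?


Terminal symbols: a, b, c, d, e, f, g, h
Counting each: a (#1), b (#2), c (#3), d (#4), e (#5), f (#6), g (#7), h (#8)
Total = 8

8


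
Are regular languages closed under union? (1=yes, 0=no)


Regular languages are closed under:
- Union (DFA product construction)
- Intersection (DFA product construction)
- Complement (swap accept/reject states)
- Concatenation (NFA construction)
- Kleene star (NFA construction)
union is in this list
Therefore: closed

1


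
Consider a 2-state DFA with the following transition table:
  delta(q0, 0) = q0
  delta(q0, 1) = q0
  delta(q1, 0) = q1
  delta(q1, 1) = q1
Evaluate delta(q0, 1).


Looking up transition function:
delta(q0, 1) in the table
Row: q0, Column: 1
Result: q0

q0


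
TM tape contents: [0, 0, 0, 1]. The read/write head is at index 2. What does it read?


Tape: [0, 0, 0, 1]
Positions: 0 1 2 3
Values:    0 0 0 1
Head at position 2
tape[2] = 0

0


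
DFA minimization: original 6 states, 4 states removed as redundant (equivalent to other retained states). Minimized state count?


Original DFA: 6 states
Redundant states removed: 4
Minimized states = original - removed
= 6 - 4
= 2

2


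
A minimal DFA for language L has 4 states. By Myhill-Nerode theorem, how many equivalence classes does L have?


Myhill-Nerode theorem:
Number of equivalence classes = number of states in minimal DFA
Minimal DFA states = 4
Therefore equivalence classes = 4

4


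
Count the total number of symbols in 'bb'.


String: 'bb'
Counting characters:
  'b' appears 2 time(s)
Total length = 0 + 2 = 2

2


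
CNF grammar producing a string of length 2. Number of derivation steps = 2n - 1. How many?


Chomsky Normal Form derivation:
String length n = 2
Each step either:
  - Splits a nonterminal into two (n-1 such steps)
  - Converts a nonterminal to terminal (n such steps)
Total = (n-1) + n = 2n - 1
= 2(2) - 1
= 4 - 1
= 3

3


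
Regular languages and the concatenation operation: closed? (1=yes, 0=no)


Regular languages are closed under all standard operations:
- Union: Yes (product construction)
- Intersection: Yes (product construction)
- Complement: Yes (swap accept/reject)
- Concatenation: Yes (NFA construction)
Operation: concatenation -> Closed

1


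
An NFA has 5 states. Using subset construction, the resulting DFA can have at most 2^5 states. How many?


NFA has 5 states
Subset construction: each DFA state = subset of NFA states
Maximum subsets = 2^5
2^5 = 32

32


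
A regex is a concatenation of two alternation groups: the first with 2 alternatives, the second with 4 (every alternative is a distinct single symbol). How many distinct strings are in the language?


First group: 2 alternatives
Second group: 4 alternatives
Concatenation: each choice from group 1 pairs with each from group 2
Total = 2 x 4 = 8

8


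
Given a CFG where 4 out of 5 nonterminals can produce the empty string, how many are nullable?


Nonterminals: {S, A, B, C, D}
A nonterminal is nullable if it can derive epsilon
Counting nullable nonterminals: 4
Total nullable = 4

4


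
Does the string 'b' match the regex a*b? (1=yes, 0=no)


Pattern: a*b
String: 'b'
Pattern requires: zero or more 'a's followed by exactly one 'b'
Found 0 leading 'a's
Remaining: 'b'
Remaining is exactly 'b' -> match
Result: 1

1


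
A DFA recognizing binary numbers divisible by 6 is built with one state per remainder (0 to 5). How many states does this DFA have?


Divisibility by 6 is tracked via the remainder mod 6: 0, 1, ..., 5
The construction assigns one state to each remainder
Number of remainders = 6

6


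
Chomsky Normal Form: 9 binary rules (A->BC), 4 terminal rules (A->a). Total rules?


CNF allows two rule forms:
  A -> BC (binary): 9 rules
  A -> a (terminal): 4 rules
Total = 9 + 4 = 13

13


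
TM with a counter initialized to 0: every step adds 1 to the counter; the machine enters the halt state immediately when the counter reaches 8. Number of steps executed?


Counter starts at 0. Counting sequence:
  Step 1: counter = 1
  Step 2: counter = 2
  Step 3: counter = 3
  Step 4: counter = 4
  Step 5: counter = 5
  Step 6: counter = 6
  Step 7: counter = 7
  Step 8: counter = 8
Counter reached 8 -> halt
Total steps = 8

8


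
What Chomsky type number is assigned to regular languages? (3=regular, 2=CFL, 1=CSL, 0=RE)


Chomsky hierarchy levels:
  Type 3: Regular (DFA/NFA/regex)
  Type 2: Context-free (PDA)
  Type 1: Context-sensitive
  Type 0: Recursively enumerable (TM)
'regular' corresponds to Type 3

3


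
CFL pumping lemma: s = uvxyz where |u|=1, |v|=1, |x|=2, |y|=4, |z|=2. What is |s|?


|s| = |u| + |v| + |x| + |y| + |z|
= 1 + 1 + 2 + 4 + 2
= 2 + 2 + 6
= 4 + 6
= 10

10


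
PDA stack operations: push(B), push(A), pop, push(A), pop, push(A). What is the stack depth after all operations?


Tracing stack operations:
  push(B) -> stack = [B], depth=1
  push(A) -> stack = [B,A], depth=2
  pop -> removed A, stack = [B], depth=1
  push(A) -> stack = [B,A], depth=2
  pop -> removed A, stack = [B], depth=1
  push(A) -> stack = [B,A], depth=2
Final depth = 2

2


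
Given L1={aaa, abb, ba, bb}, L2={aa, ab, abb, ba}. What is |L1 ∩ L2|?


L1 = {aaa, abb, ba, bb}
L2 = {aa, ab, abb, ba}
Checking each string in L1 against L2:
  'aaa': in L2? No
  'abb': in L2? Yes
  'ba': in L2? Yes
  'bb': in L2? No
Intersection = {abb, ba}
|L1 ∩ L2| = 2

2


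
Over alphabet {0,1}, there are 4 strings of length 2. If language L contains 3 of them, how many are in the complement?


Alphabet: {0,1}
String length: 2
Total strings of length 2 = 2^2 = 4
Strings in L = 3
Complement = total - |L|
= 4 - 3
= 1

1


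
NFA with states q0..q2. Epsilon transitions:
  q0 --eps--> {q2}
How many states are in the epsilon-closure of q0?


Starting from q0
Initialize closure = {q0}
Follow epsilon from q0 -> add q2
Final closure: {q0, q2}
Size = 2

2


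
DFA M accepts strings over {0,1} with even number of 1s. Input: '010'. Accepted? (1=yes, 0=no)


DFA has 2 states: q_even (start, accept=yes) and q_odd
Processing string '010' character by character:
  Position 0: read '0', 1-count=0 -> q_even (no change)
  Position 1: read '1', 1-count=1 -> q_odd
  Position 2: read '0', 1-count=1 -> q_odd (no change)
Final state: q_odd, total 1s = 1 (odd); the DFA requires an even count -> reject

0


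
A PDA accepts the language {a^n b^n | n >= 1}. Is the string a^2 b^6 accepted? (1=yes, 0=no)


Language requires equal numbers of a's and b's
PDA pushes for each 'a', pops for each 'b'
Number of a's = 2
Number of b's = 6
2 != 6 -> Reject

0


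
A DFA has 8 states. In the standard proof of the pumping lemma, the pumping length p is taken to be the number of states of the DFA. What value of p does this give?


Pumping lemma for regular languages (standard proof):
Take p = |Q|, the number of DFA states.
Any string of length >= |Q| passes through |Q|+1 states while reading its first |Q| symbols,
so by pigeonhole some state repeats, giving the loop that can be pumped.
Here |Q| = 8
Therefore the proof uses p = 8

8


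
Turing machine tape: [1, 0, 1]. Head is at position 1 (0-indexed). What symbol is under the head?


Tape: [1, 0, 1]
Positions: 0 1 2
Values:    1 0 1
Head at position 1
tape[1] = 0

0


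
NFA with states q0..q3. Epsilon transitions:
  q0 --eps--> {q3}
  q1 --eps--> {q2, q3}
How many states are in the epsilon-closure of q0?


Starting from q0
Initialize closure = {q0}
Follow epsilon from q0 -> add q3
Final closure: {q0, q3}
Size = 2

2


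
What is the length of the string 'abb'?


String: 'abb'
Counting characters:
  'a' appears 1 time(s)
  'b' appears 2 time(s)
Total length = 1 + 2 = 3

3


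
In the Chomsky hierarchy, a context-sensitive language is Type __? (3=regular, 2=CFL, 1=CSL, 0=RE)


Chomsky hierarchy levels:
  Type 3: Regular (DFA/NFA/regex)
  Type 2: Context-free (PDA)
  Type 1: Context-sensitive
  Type 0: Recursively enumerable (TM)
'context-sensitive' corresponds to Type 1

1


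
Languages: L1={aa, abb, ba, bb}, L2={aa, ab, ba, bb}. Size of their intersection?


L1 = {aa, abb, ba, bb}
L2 = {aa, ab, ba, bb}
Checking each string in L1 against L2:
  'aa': in L2? Yes
  'abb': in L2? No
  'ba': in L2? Yes
  'bb': in L2? Yes
Intersection = {aa, ba, bb}
|L1 ∩ L2| = 3

3


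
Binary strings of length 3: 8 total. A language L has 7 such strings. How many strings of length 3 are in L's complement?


Alphabet: {0,1}
String length: 3
Total strings of length 3 = 2^3 = 8
Strings in L = 7
Complement = total - |L|
= 8 - 7
= 1

1


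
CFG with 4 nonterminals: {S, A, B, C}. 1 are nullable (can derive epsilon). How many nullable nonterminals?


Nonterminals: {S, A, B, C}
A nonterminal is nullable if it can derive epsilon
Counting nullable nonterminals: 1
Total nullable = 1

1


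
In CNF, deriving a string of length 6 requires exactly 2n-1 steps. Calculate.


Chomsky Normal Form derivation:
String length n = 6
Each step either:
  - Splits a nonterminal into two (n-1 such steps)
  - Converts a nonterminal to terminal (n such steps)
Total = (n-1) + n = 2n - 1
= 2(6) - 1
= 12 - 1
= 11

11


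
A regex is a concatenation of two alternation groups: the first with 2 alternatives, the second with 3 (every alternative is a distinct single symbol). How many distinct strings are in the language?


First group: 2 alternatives
Second group: 3 alternatives
Concatenation: each choice from group 1 pairs with each from group 2
Total = 2 x 3 = 6

6


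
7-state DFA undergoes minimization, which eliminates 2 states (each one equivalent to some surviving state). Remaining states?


Original DFA: 7 states
Redundant states removed: 2
Minimized states = original - removed
= 7 - 2
= 5

5


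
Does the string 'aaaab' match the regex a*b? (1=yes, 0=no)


Pattern: a*b
String: 'aaaab'
Pattern requires: zero or more 'a's followed by exactly one 'b'
Found 4 leading 'a's
Remaining: 'b'
Remaining is exactly 'b' -> match
Result: 1

1


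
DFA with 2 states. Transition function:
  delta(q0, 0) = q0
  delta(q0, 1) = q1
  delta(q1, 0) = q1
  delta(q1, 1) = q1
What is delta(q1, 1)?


Looking up transition function:
delta(q1, 1) in the table
Row: q1, Column: 1
Result: q1

q1


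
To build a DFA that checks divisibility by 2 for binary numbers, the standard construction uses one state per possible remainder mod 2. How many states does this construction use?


Divisibility by 2 is tracked via the remainder mod 2: 0, 1, ..., 1
The construction assigns one state to each remainder
Number of remainders = 2

2
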